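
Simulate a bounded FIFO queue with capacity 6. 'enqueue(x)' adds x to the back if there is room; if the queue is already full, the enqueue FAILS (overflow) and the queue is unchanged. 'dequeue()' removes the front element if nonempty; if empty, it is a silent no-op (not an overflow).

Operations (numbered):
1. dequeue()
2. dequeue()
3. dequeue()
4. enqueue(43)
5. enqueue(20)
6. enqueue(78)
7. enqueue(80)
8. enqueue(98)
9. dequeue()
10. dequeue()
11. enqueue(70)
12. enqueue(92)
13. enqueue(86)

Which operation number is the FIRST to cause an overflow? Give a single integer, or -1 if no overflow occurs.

Answer: -1

Derivation:
1. dequeue(): empty, no-op, size=0
2. dequeue(): empty, no-op, size=0
3. dequeue(): empty, no-op, size=0
4. enqueue(43): size=1
5. enqueue(20): size=2
6. enqueue(78): size=3
7. enqueue(80): size=4
8. enqueue(98): size=5
9. dequeue(): size=4
10. dequeue(): size=3
11. enqueue(70): size=4
12. enqueue(92): size=5
13. enqueue(86): size=6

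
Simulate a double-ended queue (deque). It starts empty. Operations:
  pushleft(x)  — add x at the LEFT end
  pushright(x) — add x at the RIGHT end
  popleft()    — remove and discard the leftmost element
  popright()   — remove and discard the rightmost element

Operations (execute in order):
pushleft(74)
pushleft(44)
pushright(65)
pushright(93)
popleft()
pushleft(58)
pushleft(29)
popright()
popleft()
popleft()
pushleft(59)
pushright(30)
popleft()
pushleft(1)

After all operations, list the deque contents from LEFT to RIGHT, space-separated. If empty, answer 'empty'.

pushleft(74): [74]
pushleft(44): [44, 74]
pushright(65): [44, 74, 65]
pushright(93): [44, 74, 65, 93]
popleft(): [74, 65, 93]
pushleft(58): [58, 74, 65, 93]
pushleft(29): [29, 58, 74, 65, 93]
popright(): [29, 58, 74, 65]
popleft(): [58, 74, 65]
popleft(): [74, 65]
pushleft(59): [59, 74, 65]
pushright(30): [59, 74, 65, 30]
popleft(): [74, 65, 30]
pushleft(1): [1, 74, 65, 30]

Answer: 1 74 65 30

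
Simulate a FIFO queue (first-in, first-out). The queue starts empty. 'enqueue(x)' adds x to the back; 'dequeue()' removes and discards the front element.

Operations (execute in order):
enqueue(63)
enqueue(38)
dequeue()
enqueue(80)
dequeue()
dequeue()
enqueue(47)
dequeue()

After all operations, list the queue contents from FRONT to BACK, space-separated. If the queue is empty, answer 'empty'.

Answer: empty

Derivation:
enqueue(63): [63]
enqueue(38): [63, 38]
dequeue(): [38]
enqueue(80): [38, 80]
dequeue(): [80]
dequeue(): []
enqueue(47): [47]
dequeue(): []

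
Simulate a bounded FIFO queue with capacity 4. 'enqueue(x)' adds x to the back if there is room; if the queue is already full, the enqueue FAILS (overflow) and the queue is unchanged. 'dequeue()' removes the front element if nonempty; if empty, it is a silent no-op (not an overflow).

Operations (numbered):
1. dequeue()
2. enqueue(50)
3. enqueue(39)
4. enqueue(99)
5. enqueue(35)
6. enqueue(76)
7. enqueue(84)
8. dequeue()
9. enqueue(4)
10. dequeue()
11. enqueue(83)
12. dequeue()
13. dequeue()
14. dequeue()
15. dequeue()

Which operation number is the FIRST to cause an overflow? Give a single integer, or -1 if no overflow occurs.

Answer: 6

Derivation:
1. dequeue(): empty, no-op, size=0
2. enqueue(50): size=1
3. enqueue(39): size=2
4. enqueue(99): size=3
5. enqueue(35): size=4
6. enqueue(76): size=4=cap → OVERFLOW (fail)
7. enqueue(84): size=4=cap → OVERFLOW (fail)
8. dequeue(): size=3
9. enqueue(4): size=4
10. dequeue(): size=3
11. enqueue(83): size=4
12. dequeue(): size=3
13. dequeue(): size=2
14. dequeue(): size=1
15. dequeue(): size=0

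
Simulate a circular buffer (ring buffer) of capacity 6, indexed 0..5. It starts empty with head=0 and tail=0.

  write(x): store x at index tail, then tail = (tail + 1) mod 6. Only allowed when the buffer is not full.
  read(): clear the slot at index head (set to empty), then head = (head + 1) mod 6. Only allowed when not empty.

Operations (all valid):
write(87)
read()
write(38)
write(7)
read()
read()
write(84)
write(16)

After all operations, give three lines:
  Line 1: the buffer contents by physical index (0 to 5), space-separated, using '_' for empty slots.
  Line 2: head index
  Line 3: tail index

Answer: _ _ _ 84 16 _
3
5

Derivation:
write(87): buf=[87 _ _ _ _ _], head=0, tail=1, size=1
read(): buf=[_ _ _ _ _ _], head=1, tail=1, size=0
write(38): buf=[_ 38 _ _ _ _], head=1, tail=2, size=1
write(7): buf=[_ 38 7 _ _ _], head=1, tail=3, size=2
read(): buf=[_ _ 7 _ _ _], head=2, tail=3, size=1
read(): buf=[_ _ _ _ _ _], head=3, tail=3, size=0
write(84): buf=[_ _ _ 84 _ _], head=3, tail=4, size=1
write(16): buf=[_ _ _ 84 16 _], head=3, tail=5, size=2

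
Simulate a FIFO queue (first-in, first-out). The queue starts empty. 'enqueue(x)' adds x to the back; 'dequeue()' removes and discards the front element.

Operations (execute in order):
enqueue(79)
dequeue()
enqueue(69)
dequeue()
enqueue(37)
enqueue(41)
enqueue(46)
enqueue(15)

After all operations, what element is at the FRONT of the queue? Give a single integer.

enqueue(79): queue = [79]
dequeue(): queue = []
enqueue(69): queue = [69]
dequeue(): queue = []
enqueue(37): queue = [37]
enqueue(41): queue = [37, 41]
enqueue(46): queue = [37, 41, 46]
enqueue(15): queue = [37, 41, 46, 15]

Answer: 37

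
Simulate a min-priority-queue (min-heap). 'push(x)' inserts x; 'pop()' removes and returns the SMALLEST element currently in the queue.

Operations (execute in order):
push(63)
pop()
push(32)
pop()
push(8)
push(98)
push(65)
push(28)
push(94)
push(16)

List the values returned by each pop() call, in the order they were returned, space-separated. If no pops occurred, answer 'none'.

push(63): heap contents = [63]
pop() → 63: heap contents = []
push(32): heap contents = [32]
pop() → 32: heap contents = []
push(8): heap contents = [8]
push(98): heap contents = [8, 98]
push(65): heap contents = [8, 65, 98]
push(28): heap contents = [8, 28, 65, 98]
push(94): heap contents = [8, 28, 65, 94, 98]
push(16): heap contents = [8, 16, 28, 65, 94, 98]

Answer: 63 32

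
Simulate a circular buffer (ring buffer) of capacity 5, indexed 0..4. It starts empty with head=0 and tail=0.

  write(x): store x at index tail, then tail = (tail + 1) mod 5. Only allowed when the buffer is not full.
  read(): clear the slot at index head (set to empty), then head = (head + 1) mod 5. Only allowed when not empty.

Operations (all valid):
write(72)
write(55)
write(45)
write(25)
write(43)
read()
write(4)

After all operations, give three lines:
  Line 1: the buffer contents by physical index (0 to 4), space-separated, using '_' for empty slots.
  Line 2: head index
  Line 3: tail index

Answer: 4 55 45 25 43
1
1

Derivation:
write(72): buf=[72 _ _ _ _], head=0, tail=1, size=1
write(55): buf=[72 55 _ _ _], head=0, tail=2, size=2
write(45): buf=[72 55 45 _ _], head=0, tail=3, size=3
write(25): buf=[72 55 45 25 _], head=0, tail=4, size=4
write(43): buf=[72 55 45 25 43], head=0, tail=0, size=5
read(): buf=[_ 55 45 25 43], head=1, tail=0, size=4
write(4): buf=[4 55 45 25 43], head=1, tail=1, size=5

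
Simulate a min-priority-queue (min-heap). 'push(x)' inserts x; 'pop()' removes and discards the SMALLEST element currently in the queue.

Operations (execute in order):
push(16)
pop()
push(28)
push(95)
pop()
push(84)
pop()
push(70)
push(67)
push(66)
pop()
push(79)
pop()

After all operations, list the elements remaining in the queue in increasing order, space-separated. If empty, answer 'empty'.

push(16): heap contents = [16]
pop() → 16: heap contents = []
push(28): heap contents = [28]
push(95): heap contents = [28, 95]
pop() → 28: heap contents = [95]
push(84): heap contents = [84, 95]
pop() → 84: heap contents = [95]
push(70): heap contents = [70, 95]
push(67): heap contents = [67, 70, 95]
push(66): heap contents = [66, 67, 70, 95]
pop() → 66: heap contents = [67, 70, 95]
push(79): heap contents = [67, 70, 79, 95]
pop() → 67: heap contents = [70, 79, 95]

Answer: 70 79 95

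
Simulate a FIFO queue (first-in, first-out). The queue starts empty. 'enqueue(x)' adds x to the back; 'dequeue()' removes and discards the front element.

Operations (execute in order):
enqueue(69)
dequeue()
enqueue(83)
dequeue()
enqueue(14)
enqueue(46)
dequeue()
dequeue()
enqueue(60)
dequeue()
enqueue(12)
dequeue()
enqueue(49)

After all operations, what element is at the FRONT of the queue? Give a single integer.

Answer: 49

Derivation:
enqueue(69): queue = [69]
dequeue(): queue = []
enqueue(83): queue = [83]
dequeue(): queue = []
enqueue(14): queue = [14]
enqueue(46): queue = [14, 46]
dequeue(): queue = [46]
dequeue(): queue = []
enqueue(60): queue = [60]
dequeue(): queue = []
enqueue(12): queue = [12]
dequeue(): queue = []
enqueue(49): queue = [49]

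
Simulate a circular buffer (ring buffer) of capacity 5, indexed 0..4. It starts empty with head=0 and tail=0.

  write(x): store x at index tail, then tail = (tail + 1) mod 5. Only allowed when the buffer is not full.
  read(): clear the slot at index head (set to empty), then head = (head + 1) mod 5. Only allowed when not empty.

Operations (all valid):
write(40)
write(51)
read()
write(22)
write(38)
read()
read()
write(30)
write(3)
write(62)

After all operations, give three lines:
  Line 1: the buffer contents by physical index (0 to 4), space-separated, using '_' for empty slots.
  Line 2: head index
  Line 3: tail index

Answer: 3 62 _ 38 30
3
2

Derivation:
write(40): buf=[40 _ _ _ _], head=0, tail=1, size=1
write(51): buf=[40 51 _ _ _], head=0, tail=2, size=2
read(): buf=[_ 51 _ _ _], head=1, tail=2, size=1
write(22): buf=[_ 51 22 _ _], head=1, tail=3, size=2
write(38): buf=[_ 51 22 38 _], head=1, tail=4, size=3
read(): buf=[_ _ 22 38 _], head=2, tail=4, size=2
read(): buf=[_ _ _ 38 _], head=3, tail=4, size=1
write(30): buf=[_ _ _ 38 30], head=3, tail=0, size=2
write(3): buf=[3 _ _ 38 30], head=3, tail=1, size=3
write(62): buf=[3 62 _ 38 30], head=3, tail=2, size=4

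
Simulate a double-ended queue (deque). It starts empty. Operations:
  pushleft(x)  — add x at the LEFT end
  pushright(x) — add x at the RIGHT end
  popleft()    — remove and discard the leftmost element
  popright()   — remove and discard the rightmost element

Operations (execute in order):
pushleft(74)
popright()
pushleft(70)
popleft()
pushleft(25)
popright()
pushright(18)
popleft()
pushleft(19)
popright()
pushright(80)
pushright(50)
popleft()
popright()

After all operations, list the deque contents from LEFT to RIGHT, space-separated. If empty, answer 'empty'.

Answer: empty

Derivation:
pushleft(74): [74]
popright(): []
pushleft(70): [70]
popleft(): []
pushleft(25): [25]
popright(): []
pushright(18): [18]
popleft(): []
pushleft(19): [19]
popright(): []
pushright(80): [80]
pushright(50): [80, 50]
popleft(): [50]
popright(): []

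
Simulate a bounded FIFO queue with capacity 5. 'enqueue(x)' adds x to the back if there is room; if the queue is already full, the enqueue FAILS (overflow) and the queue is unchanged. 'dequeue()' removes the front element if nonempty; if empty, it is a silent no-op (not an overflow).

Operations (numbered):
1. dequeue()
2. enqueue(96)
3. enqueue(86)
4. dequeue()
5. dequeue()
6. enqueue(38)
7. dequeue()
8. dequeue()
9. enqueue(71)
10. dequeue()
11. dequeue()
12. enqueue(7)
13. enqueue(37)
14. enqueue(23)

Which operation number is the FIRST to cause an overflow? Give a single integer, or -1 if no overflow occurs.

Answer: -1

Derivation:
1. dequeue(): empty, no-op, size=0
2. enqueue(96): size=1
3. enqueue(86): size=2
4. dequeue(): size=1
5. dequeue(): size=0
6. enqueue(38): size=1
7. dequeue(): size=0
8. dequeue(): empty, no-op, size=0
9. enqueue(71): size=1
10. dequeue(): size=0
11. dequeue(): empty, no-op, size=0
12. enqueue(7): size=1
13. enqueue(37): size=2
14. enqueue(23): size=3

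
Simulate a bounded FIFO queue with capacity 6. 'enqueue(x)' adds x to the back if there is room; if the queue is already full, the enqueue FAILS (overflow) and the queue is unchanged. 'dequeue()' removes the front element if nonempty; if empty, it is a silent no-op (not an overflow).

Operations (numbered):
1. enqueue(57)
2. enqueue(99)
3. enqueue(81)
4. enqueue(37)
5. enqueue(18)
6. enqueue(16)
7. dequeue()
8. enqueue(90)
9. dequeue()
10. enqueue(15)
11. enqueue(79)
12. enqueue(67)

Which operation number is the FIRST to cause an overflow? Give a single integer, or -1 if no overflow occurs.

1. enqueue(57): size=1
2. enqueue(99): size=2
3. enqueue(81): size=3
4. enqueue(37): size=4
5. enqueue(18): size=5
6. enqueue(16): size=6
7. dequeue(): size=5
8. enqueue(90): size=6
9. dequeue(): size=5
10. enqueue(15): size=6
11. enqueue(79): size=6=cap → OVERFLOW (fail)
12. enqueue(67): size=6=cap → OVERFLOW (fail)

Answer: 11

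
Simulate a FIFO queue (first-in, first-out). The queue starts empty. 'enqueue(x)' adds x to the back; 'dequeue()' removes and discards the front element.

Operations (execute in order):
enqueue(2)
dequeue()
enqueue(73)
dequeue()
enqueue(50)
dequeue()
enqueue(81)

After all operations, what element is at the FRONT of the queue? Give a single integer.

enqueue(2): queue = [2]
dequeue(): queue = []
enqueue(73): queue = [73]
dequeue(): queue = []
enqueue(50): queue = [50]
dequeue(): queue = []
enqueue(81): queue = [81]

Answer: 81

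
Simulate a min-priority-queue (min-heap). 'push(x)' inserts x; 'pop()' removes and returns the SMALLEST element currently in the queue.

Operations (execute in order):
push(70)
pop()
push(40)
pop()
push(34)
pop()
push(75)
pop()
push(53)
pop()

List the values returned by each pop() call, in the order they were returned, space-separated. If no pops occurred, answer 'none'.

push(70): heap contents = [70]
pop() → 70: heap contents = []
push(40): heap contents = [40]
pop() → 40: heap contents = []
push(34): heap contents = [34]
pop() → 34: heap contents = []
push(75): heap contents = [75]
pop() → 75: heap contents = []
push(53): heap contents = [53]
pop() → 53: heap contents = []

Answer: 70 40 34 75 53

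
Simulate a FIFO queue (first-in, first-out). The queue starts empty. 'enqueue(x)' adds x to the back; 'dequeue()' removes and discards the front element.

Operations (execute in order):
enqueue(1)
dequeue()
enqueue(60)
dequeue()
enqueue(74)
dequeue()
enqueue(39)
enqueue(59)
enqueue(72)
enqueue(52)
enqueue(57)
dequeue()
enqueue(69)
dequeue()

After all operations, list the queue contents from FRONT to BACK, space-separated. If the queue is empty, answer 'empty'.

Answer: 72 52 57 69

Derivation:
enqueue(1): [1]
dequeue(): []
enqueue(60): [60]
dequeue(): []
enqueue(74): [74]
dequeue(): []
enqueue(39): [39]
enqueue(59): [39, 59]
enqueue(72): [39, 59, 72]
enqueue(52): [39, 59, 72, 52]
enqueue(57): [39, 59, 72, 52, 57]
dequeue(): [59, 72, 52, 57]
enqueue(69): [59, 72, 52, 57, 69]
dequeue(): [72, 52, 57, 69]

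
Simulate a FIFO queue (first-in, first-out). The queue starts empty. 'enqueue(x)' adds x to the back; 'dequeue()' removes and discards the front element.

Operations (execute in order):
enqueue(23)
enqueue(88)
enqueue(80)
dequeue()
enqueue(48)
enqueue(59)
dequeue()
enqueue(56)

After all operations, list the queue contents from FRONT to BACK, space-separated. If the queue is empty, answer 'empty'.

enqueue(23): [23]
enqueue(88): [23, 88]
enqueue(80): [23, 88, 80]
dequeue(): [88, 80]
enqueue(48): [88, 80, 48]
enqueue(59): [88, 80, 48, 59]
dequeue(): [80, 48, 59]
enqueue(56): [80, 48, 59, 56]

Answer: 80 48 59 56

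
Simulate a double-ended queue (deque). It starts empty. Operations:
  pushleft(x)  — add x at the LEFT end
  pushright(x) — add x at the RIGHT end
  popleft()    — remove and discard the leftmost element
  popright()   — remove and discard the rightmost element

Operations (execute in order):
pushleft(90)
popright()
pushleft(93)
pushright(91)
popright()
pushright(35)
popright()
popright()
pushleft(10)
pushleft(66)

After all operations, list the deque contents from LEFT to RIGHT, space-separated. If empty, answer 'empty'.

Answer: 66 10

Derivation:
pushleft(90): [90]
popright(): []
pushleft(93): [93]
pushright(91): [93, 91]
popright(): [93]
pushright(35): [93, 35]
popright(): [93]
popright(): []
pushleft(10): [10]
pushleft(66): [66, 10]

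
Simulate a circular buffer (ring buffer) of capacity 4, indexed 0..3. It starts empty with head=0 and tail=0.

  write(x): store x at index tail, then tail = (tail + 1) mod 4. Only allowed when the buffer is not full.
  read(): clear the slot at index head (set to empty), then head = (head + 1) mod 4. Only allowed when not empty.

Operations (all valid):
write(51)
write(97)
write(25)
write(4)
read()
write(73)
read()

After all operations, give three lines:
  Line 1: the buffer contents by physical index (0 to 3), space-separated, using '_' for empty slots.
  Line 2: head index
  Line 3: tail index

Answer: 73 _ 25 4
2
1

Derivation:
write(51): buf=[51 _ _ _], head=0, tail=1, size=1
write(97): buf=[51 97 _ _], head=0, tail=2, size=2
write(25): buf=[51 97 25 _], head=0, tail=3, size=3
write(4): buf=[51 97 25 4], head=0, tail=0, size=4
read(): buf=[_ 97 25 4], head=1, tail=0, size=3
write(73): buf=[73 97 25 4], head=1, tail=1, size=4
read(): buf=[73 _ 25 4], head=2, tail=1, size=3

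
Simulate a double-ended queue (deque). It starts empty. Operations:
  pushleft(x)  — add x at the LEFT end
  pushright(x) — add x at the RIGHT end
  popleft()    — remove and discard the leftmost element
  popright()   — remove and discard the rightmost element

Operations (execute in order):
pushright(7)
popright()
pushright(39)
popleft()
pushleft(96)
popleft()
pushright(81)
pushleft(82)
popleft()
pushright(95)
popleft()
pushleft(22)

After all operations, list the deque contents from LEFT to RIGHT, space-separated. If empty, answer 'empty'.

pushright(7): [7]
popright(): []
pushright(39): [39]
popleft(): []
pushleft(96): [96]
popleft(): []
pushright(81): [81]
pushleft(82): [82, 81]
popleft(): [81]
pushright(95): [81, 95]
popleft(): [95]
pushleft(22): [22, 95]

Answer: 22 95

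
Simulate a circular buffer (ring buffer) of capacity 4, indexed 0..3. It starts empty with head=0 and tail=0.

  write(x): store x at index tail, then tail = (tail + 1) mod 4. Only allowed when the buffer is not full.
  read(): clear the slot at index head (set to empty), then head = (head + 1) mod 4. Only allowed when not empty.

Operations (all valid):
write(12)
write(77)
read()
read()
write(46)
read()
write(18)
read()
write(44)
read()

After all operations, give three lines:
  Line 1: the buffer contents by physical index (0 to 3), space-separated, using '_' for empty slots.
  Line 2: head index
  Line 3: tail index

Answer: _ _ _ _
1
1

Derivation:
write(12): buf=[12 _ _ _], head=0, tail=1, size=1
write(77): buf=[12 77 _ _], head=0, tail=2, size=2
read(): buf=[_ 77 _ _], head=1, tail=2, size=1
read(): buf=[_ _ _ _], head=2, tail=2, size=0
write(46): buf=[_ _ 46 _], head=2, tail=3, size=1
read(): buf=[_ _ _ _], head=3, tail=3, size=0
write(18): buf=[_ _ _ 18], head=3, tail=0, size=1
read(): buf=[_ _ _ _], head=0, tail=0, size=0
write(44): buf=[44 _ _ _], head=0, tail=1, size=1
read(): buf=[_ _ _ _], head=1, tail=1, size=0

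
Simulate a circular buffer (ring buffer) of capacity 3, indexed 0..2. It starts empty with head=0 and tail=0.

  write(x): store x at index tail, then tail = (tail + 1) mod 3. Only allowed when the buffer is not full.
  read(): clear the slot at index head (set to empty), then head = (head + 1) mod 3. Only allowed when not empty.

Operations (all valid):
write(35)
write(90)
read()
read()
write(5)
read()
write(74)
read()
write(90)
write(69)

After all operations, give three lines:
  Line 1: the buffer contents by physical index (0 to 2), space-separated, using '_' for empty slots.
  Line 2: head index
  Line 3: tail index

Answer: _ 90 69
1
0

Derivation:
write(35): buf=[35 _ _], head=0, tail=1, size=1
write(90): buf=[35 90 _], head=0, tail=2, size=2
read(): buf=[_ 90 _], head=1, tail=2, size=1
read(): buf=[_ _ _], head=2, tail=2, size=0
write(5): buf=[_ _ 5], head=2, tail=0, size=1
read(): buf=[_ _ _], head=0, tail=0, size=0
write(74): buf=[74 _ _], head=0, tail=1, size=1
read(): buf=[_ _ _], head=1, tail=1, size=0
write(90): buf=[_ 90 _], head=1, tail=2, size=1
write(69): buf=[_ 90 69], head=1, tail=0, size=2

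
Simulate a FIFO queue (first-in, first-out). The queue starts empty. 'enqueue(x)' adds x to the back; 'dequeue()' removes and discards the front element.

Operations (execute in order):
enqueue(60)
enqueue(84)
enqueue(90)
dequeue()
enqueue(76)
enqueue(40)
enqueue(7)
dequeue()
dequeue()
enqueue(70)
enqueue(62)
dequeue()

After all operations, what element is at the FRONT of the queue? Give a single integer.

enqueue(60): queue = [60]
enqueue(84): queue = [60, 84]
enqueue(90): queue = [60, 84, 90]
dequeue(): queue = [84, 90]
enqueue(76): queue = [84, 90, 76]
enqueue(40): queue = [84, 90, 76, 40]
enqueue(7): queue = [84, 90, 76, 40, 7]
dequeue(): queue = [90, 76, 40, 7]
dequeue(): queue = [76, 40, 7]
enqueue(70): queue = [76, 40, 7, 70]
enqueue(62): queue = [76, 40, 7, 70, 62]
dequeue(): queue = [40, 7, 70, 62]

Answer: 40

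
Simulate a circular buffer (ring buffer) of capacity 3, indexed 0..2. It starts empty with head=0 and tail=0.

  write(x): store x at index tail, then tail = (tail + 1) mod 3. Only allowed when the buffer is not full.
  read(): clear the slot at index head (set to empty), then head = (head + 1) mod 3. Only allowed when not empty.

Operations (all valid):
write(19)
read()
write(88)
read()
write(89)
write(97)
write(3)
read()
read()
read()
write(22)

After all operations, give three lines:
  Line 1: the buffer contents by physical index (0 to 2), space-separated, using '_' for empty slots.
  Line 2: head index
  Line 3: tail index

write(19): buf=[19 _ _], head=0, tail=1, size=1
read(): buf=[_ _ _], head=1, tail=1, size=0
write(88): buf=[_ 88 _], head=1, tail=2, size=1
read(): buf=[_ _ _], head=2, tail=2, size=0
write(89): buf=[_ _ 89], head=2, tail=0, size=1
write(97): buf=[97 _ 89], head=2, tail=1, size=2
write(3): buf=[97 3 89], head=2, tail=2, size=3
read(): buf=[97 3 _], head=0, tail=2, size=2
read(): buf=[_ 3 _], head=1, tail=2, size=1
read(): buf=[_ _ _], head=2, tail=2, size=0
write(22): buf=[_ _ 22], head=2, tail=0, size=1

Answer: _ _ 22
2
0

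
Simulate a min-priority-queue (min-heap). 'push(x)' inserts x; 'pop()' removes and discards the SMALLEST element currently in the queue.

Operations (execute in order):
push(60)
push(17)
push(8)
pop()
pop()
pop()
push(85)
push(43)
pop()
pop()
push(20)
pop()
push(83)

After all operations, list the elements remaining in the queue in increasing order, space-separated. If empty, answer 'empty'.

Answer: 83

Derivation:
push(60): heap contents = [60]
push(17): heap contents = [17, 60]
push(8): heap contents = [8, 17, 60]
pop() → 8: heap contents = [17, 60]
pop() → 17: heap contents = [60]
pop() → 60: heap contents = []
push(85): heap contents = [85]
push(43): heap contents = [43, 85]
pop() → 43: heap contents = [85]
pop() → 85: heap contents = []
push(20): heap contents = [20]
pop() → 20: heap contents = []
push(83): heap contents = [83]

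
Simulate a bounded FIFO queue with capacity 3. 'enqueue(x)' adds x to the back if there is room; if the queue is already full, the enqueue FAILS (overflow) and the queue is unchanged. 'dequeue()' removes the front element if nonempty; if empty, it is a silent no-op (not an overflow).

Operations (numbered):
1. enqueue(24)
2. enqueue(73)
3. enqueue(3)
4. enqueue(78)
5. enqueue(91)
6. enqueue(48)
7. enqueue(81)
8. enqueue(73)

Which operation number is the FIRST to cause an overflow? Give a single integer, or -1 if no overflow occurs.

Answer: 4

Derivation:
1. enqueue(24): size=1
2. enqueue(73): size=2
3. enqueue(3): size=3
4. enqueue(78): size=3=cap → OVERFLOW (fail)
5. enqueue(91): size=3=cap → OVERFLOW (fail)
6. enqueue(48): size=3=cap → OVERFLOW (fail)
7. enqueue(81): size=3=cap → OVERFLOW (fail)
8. enqueue(73): size=3=cap → OVERFLOW (fail)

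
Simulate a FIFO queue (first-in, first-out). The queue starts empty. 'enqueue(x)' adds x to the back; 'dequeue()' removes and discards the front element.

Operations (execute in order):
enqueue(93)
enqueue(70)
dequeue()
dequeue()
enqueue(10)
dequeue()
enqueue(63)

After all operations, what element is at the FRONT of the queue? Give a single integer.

enqueue(93): queue = [93]
enqueue(70): queue = [93, 70]
dequeue(): queue = [70]
dequeue(): queue = []
enqueue(10): queue = [10]
dequeue(): queue = []
enqueue(63): queue = [63]

Answer: 63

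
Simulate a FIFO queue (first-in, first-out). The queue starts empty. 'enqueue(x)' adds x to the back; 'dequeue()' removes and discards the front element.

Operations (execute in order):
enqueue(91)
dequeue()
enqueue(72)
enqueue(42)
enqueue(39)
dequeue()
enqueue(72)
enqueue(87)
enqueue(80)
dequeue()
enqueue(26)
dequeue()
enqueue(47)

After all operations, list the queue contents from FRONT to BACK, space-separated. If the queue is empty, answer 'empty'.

enqueue(91): [91]
dequeue(): []
enqueue(72): [72]
enqueue(42): [72, 42]
enqueue(39): [72, 42, 39]
dequeue(): [42, 39]
enqueue(72): [42, 39, 72]
enqueue(87): [42, 39, 72, 87]
enqueue(80): [42, 39, 72, 87, 80]
dequeue(): [39, 72, 87, 80]
enqueue(26): [39, 72, 87, 80, 26]
dequeue(): [72, 87, 80, 26]
enqueue(47): [72, 87, 80, 26, 47]

Answer: 72 87 80 26 47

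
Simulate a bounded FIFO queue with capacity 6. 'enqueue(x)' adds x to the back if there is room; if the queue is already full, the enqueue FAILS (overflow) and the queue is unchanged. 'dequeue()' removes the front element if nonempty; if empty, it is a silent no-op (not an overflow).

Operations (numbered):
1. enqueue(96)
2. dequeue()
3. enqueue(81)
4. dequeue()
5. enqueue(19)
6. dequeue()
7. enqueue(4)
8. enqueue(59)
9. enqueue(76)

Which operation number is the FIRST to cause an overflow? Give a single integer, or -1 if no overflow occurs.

Answer: -1

Derivation:
1. enqueue(96): size=1
2. dequeue(): size=0
3. enqueue(81): size=1
4. dequeue(): size=0
5. enqueue(19): size=1
6. dequeue(): size=0
7. enqueue(4): size=1
8. enqueue(59): size=2
9. enqueue(76): size=3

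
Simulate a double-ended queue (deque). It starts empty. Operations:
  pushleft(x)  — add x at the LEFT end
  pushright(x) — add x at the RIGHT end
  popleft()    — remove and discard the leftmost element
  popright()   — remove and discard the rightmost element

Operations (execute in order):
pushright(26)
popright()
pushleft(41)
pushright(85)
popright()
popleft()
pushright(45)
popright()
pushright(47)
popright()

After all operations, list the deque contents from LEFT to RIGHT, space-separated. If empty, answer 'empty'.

Answer: empty

Derivation:
pushright(26): [26]
popright(): []
pushleft(41): [41]
pushright(85): [41, 85]
popright(): [41]
popleft(): []
pushright(45): [45]
popright(): []
pushright(47): [47]
popright(): []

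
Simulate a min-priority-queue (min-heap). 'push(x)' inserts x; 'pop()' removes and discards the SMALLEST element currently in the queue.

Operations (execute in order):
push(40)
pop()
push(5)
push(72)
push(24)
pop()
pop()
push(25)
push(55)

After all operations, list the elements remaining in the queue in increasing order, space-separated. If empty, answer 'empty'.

push(40): heap contents = [40]
pop() → 40: heap contents = []
push(5): heap contents = [5]
push(72): heap contents = [5, 72]
push(24): heap contents = [5, 24, 72]
pop() → 5: heap contents = [24, 72]
pop() → 24: heap contents = [72]
push(25): heap contents = [25, 72]
push(55): heap contents = [25, 55, 72]

Answer: 25 55 72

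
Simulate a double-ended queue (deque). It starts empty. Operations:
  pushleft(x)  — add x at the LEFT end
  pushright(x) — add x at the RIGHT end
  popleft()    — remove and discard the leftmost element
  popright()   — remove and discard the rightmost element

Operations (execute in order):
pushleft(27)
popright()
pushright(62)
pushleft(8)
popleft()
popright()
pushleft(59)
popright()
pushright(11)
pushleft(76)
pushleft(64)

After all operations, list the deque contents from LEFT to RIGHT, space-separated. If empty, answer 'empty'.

Answer: 64 76 11

Derivation:
pushleft(27): [27]
popright(): []
pushright(62): [62]
pushleft(8): [8, 62]
popleft(): [62]
popright(): []
pushleft(59): [59]
popright(): []
pushright(11): [11]
pushleft(76): [76, 11]
pushleft(64): [64, 76, 11]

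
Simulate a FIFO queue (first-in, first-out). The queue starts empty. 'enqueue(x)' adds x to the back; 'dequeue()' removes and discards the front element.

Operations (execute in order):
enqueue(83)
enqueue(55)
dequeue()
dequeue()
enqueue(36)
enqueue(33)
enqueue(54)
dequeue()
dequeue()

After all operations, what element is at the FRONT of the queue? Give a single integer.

enqueue(83): queue = [83]
enqueue(55): queue = [83, 55]
dequeue(): queue = [55]
dequeue(): queue = []
enqueue(36): queue = [36]
enqueue(33): queue = [36, 33]
enqueue(54): queue = [36, 33, 54]
dequeue(): queue = [33, 54]
dequeue(): queue = [54]

Answer: 54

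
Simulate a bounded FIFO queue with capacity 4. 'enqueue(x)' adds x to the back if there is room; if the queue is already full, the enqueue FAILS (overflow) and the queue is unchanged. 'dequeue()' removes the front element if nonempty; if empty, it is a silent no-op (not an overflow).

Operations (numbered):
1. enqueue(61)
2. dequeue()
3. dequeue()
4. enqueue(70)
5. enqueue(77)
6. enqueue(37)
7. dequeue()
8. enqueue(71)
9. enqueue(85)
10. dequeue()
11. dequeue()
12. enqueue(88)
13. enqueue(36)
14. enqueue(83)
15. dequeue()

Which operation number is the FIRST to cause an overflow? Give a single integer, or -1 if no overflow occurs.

1. enqueue(61): size=1
2. dequeue(): size=0
3. dequeue(): empty, no-op, size=0
4. enqueue(70): size=1
5. enqueue(77): size=2
6. enqueue(37): size=3
7. dequeue(): size=2
8. enqueue(71): size=3
9. enqueue(85): size=4
10. dequeue(): size=3
11. dequeue(): size=2
12. enqueue(88): size=3
13. enqueue(36): size=4
14. enqueue(83): size=4=cap → OVERFLOW (fail)
15. dequeue(): size=3

Answer: 14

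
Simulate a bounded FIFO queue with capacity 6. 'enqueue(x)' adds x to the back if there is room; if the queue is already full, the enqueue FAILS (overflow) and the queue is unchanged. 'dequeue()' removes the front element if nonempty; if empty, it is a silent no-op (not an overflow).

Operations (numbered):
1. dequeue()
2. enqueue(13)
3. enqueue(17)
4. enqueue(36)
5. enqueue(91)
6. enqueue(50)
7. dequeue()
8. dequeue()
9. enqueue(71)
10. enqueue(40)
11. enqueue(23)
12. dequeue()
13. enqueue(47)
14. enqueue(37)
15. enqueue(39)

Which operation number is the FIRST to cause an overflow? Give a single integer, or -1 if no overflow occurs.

1. dequeue(): empty, no-op, size=0
2. enqueue(13): size=1
3. enqueue(17): size=2
4. enqueue(36): size=3
5. enqueue(91): size=4
6. enqueue(50): size=5
7. dequeue(): size=4
8. dequeue(): size=3
9. enqueue(71): size=4
10. enqueue(40): size=5
11. enqueue(23): size=6
12. dequeue(): size=5
13. enqueue(47): size=6
14. enqueue(37): size=6=cap → OVERFLOW (fail)
15. enqueue(39): size=6=cap → OVERFLOW (fail)

Answer: 14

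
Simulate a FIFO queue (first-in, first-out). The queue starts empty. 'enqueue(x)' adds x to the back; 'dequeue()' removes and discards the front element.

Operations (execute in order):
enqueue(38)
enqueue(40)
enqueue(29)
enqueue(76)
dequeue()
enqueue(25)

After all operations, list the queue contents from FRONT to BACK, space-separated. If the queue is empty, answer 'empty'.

enqueue(38): [38]
enqueue(40): [38, 40]
enqueue(29): [38, 40, 29]
enqueue(76): [38, 40, 29, 76]
dequeue(): [40, 29, 76]
enqueue(25): [40, 29, 76, 25]

Answer: 40 29 76 25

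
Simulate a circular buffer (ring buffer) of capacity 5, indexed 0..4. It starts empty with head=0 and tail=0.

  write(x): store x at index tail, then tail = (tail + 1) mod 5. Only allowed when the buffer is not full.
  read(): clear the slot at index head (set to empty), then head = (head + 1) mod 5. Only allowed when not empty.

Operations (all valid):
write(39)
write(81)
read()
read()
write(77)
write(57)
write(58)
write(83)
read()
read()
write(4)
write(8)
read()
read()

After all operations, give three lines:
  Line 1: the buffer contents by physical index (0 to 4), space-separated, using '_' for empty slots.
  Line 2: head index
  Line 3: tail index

Answer: _ 4 8 _ _
1
3

Derivation:
write(39): buf=[39 _ _ _ _], head=0, tail=1, size=1
write(81): buf=[39 81 _ _ _], head=0, tail=2, size=2
read(): buf=[_ 81 _ _ _], head=1, tail=2, size=1
read(): buf=[_ _ _ _ _], head=2, tail=2, size=0
write(77): buf=[_ _ 77 _ _], head=2, tail=3, size=1
write(57): buf=[_ _ 77 57 _], head=2, tail=4, size=2
write(58): buf=[_ _ 77 57 58], head=2, tail=0, size=3
write(83): buf=[83 _ 77 57 58], head=2, tail=1, size=4
read(): buf=[83 _ _ 57 58], head=3, tail=1, size=3
read(): buf=[83 _ _ _ 58], head=4, tail=1, size=2
write(4): buf=[83 4 _ _ 58], head=4, tail=2, size=3
write(8): buf=[83 4 8 _ 58], head=4, tail=3, size=4
read(): buf=[83 4 8 _ _], head=0, tail=3, size=3
read(): buf=[_ 4 8 _ _], head=1, tail=3, size=2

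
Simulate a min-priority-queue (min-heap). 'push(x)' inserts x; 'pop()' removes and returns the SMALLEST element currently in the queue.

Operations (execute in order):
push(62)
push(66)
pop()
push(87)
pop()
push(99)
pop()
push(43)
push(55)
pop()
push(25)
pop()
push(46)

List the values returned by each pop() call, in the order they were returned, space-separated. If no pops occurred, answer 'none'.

Answer: 62 66 87 43 25

Derivation:
push(62): heap contents = [62]
push(66): heap contents = [62, 66]
pop() → 62: heap contents = [66]
push(87): heap contents = [66, 87]
pop() → 66: heap contents = [87]
push(99): heap contents = [87, 99]
pop() → 87: heap contents = [99]
push(43): heap contents = [43, 99]
push(55): heap contents = [43, 55, 99]
pop() → 43: heap contents = [55, 99]
push(25): heap contents = [25, 55, 99]
pop() → 25: heap contents = [55, 99]
push(46): heap contents = [46, 55, 99]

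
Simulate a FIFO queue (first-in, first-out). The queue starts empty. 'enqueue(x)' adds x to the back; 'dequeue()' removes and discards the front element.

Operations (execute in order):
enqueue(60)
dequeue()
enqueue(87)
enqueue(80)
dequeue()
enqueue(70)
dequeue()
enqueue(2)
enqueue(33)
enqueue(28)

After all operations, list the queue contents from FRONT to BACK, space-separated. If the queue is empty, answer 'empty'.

enqueue(60): [60]
dequeue(): []
enqueue(87): [87]
enqueue(80): [87, 80]
dequeue(): [80]
enqueue(70): [80, 70]
dequeue(): [70]
enqueue(2): [70, 2]
enqueue(33): [70, 2, 33]
enqueue(28): [70, 2, 33, 28]

Answer: 70 2 33 28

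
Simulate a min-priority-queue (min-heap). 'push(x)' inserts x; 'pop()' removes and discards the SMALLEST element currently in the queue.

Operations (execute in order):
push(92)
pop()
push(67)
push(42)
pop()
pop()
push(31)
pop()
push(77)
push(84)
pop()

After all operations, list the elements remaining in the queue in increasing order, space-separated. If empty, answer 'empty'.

Answer: 84

Derivation:
push(92): heap contents = [92]
pop() → 92: heap contents = []
push(67): heap contents = [67]
push(42): heap contents = [42, 67]
pop() → 42: heap contents = [67]
pop() → 67: heap contents = []
push(31): heap contents = [31]
pop() → 31: heap contents = []
push(77): heap contents = [77]
push(84): heap contents = [77, 84]
pop() → 77: heap contents = [84]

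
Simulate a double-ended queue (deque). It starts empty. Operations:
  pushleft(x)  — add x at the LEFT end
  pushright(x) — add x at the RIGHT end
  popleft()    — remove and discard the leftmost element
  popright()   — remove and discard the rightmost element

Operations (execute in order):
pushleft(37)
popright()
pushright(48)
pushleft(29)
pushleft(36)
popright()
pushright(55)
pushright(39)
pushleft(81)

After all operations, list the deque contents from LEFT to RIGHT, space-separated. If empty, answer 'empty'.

pushleft(37): [37]
popright(): []
pushright(48): [48]
pushleft(29): [29, 48]
pushleft(36): [36, 29, 48]
popright(): [36, 29]
pushright(55): [36, 29, 55]
pushright(39): [36, 29, 55, 39]
pushleft(81): [81, 36, 29, 55, 39]

Answer: 81 36 29 55 39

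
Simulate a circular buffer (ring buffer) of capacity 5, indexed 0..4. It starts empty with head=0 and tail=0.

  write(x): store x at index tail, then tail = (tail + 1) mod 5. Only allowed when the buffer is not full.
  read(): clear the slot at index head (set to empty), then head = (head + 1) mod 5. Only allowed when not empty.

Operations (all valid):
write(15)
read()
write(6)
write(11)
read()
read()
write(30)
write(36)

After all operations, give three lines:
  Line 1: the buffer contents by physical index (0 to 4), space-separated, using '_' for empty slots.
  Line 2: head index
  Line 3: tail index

write(15): buf=[15 _ _ _ _], head=0, tail=1, size=1
read(): buf=[_ _ _ _ _], head=1, tail=1, size=0
write(6): buf=[_ 6 _ _ _], head=1, tail=2, size=1
write(11): buf=[_ 6 11 _ _], head=1, tail=3, size=2
read(): buf=[_ _ 11 _ _], head=2, tail=3, size=1
read(): buf=[_ _ _ _ _], head=3, tail=3, size=0
write(30): buf=[_ _ _ 30 _], head=3, tail=4, size=1
write(36): buf=[_ _ _ 30 36], head=3, tail=0, size=2

Answer: _ _ _ 30 36
3
0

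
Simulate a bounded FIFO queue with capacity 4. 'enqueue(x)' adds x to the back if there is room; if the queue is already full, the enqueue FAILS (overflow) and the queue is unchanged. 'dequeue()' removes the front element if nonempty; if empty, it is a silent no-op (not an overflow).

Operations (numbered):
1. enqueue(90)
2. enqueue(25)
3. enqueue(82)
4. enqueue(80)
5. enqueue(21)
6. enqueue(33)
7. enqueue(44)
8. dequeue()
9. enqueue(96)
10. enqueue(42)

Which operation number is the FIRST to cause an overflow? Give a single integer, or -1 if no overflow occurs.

Answer: 5

Derivation:
1. enqueue(90): size=1
2. enqueue(25): size=2
3. enqueue(82): size=3
4. enqueue(80): size=4
5. enqueue(21): size=4=cap → OVERFLOW (fail)
6. enqueue(33): size=4=cap → OVERFLOW (fail)
7. enqueue(44): size=4=cap → OVERFLOW (fail)
8. dequeue(): size=3
9. enqueue(96): size=4
10. enqueue(42): size=4=cap → OVERFLOW (fail)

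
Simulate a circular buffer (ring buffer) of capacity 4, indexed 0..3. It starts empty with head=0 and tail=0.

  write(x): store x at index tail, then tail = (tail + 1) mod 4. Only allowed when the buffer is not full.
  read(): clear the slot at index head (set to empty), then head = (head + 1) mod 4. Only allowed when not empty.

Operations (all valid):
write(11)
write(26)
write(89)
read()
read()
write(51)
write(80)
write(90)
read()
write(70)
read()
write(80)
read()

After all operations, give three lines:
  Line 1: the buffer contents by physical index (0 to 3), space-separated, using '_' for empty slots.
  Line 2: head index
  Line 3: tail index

write(11): buf=[11 _ _ _], head=0, tail=1, size=1
write(26): buf=[11 26 _ _], head=0, tail=2, size=2
write(89): buf=[11 26 89 _], head=0, tail=3, size=3
read(): buf=[_ 26 89 _], head=1, tail=3, size=2
read(): buf=[_ _ 89 _], head=2, tail=3, size=1
write(51): buf=[_ _ 89 51], head=2, tail=0, size=2
write(80): buf=[80 _ 89 51], head=2, tail=1, size=3
write(90): buf=[80 90 89 51], head=2, tail=2, size=4
read(): buf=[80 90 _ 51], head=3, tail=2, size=3
write(70): buf=[80 90 70 51], head=3, tail=3, size=4
read(): buf=[80 90 70 _], head=0, tail=3, size=3
write(80): buf=[80 90 70 80], head=0, tail=0, size=4
read(): buf=[_ 90 70 80], head=1, tail=0, size=3

Answer: _ 90 70 80
1
0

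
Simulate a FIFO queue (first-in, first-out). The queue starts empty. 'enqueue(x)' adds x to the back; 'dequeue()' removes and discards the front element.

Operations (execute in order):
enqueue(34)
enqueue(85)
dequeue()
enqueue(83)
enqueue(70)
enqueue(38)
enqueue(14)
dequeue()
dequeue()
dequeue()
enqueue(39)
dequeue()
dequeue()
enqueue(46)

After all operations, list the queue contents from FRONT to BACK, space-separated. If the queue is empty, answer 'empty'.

enqueue(34): [34]
enqueue(85): [34, 85]
dequeue(): [85]
enqueue(83): [85, 83]
enqueue(70): [85, 83, 70]
enqueue(38): [85, 83, 70, 38]
enqueue(14): [85, 83, 70, 38, 14]
dequeue(): [83, 70, 38, 14]
dequeue(): [70, 38, 14]
dequeue(): [38, 14]
enqueue(39): [38, 14, 39]
dequeue(): [14, 39]
dequeue(): [39]
enqueue(46): [39, 46]

Answer: 39 46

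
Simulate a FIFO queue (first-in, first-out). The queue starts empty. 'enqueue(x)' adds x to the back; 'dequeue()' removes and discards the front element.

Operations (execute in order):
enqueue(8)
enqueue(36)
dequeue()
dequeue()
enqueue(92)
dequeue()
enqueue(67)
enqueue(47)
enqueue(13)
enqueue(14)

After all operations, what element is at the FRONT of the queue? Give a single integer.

Answer: 67

Derivation:
enqueue(8): queue = [8]
enqueue(36): queue = [8, 36]
dequeue(): queue = [36]
dequeue(): queue = []
enqueue(92): queue = [92]
dequeue(): queue = []
enqueue(67): queue = [67]
enqueue(47): queue = [67, 47]
enqueue(13): queue = [67, 47, 13]
enqueue(14): queue = [67, 47, 13, 14]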